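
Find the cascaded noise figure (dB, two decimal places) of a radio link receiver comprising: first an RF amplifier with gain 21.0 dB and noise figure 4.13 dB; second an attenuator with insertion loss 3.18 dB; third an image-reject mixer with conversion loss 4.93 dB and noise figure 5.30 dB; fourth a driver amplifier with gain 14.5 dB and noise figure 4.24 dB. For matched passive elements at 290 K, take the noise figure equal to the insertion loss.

4.35 dB

Convert to linear (a loss of L dB is a gain of −L dB): F_i = 10^(NF_i/10), G_i = 10^(G_i,dB/10)
  Stage 1: F_1 = 10^(4.13/10) = 2.588, G_1 = 10^(21.0/10) = 125.9
  Stage 2: F_2 = 10^(3.18/10) = 2.080, G_2 = 10^(−3.18/10) = 0.4808
  Stage 3: F_3 = 10^(5.30/10) = 3.388, G_3 = 10^(−4.93/10) = 0.3214
  Stage 4: F_4 = 10^(4.24/10) = 2.655, G_4 = 10^(14.5/10) = 28.18
Friis cascade:
  F = 2.588 + (2.080 − 1)/125.9 + (3.388 − 1)/60.53 + (2.655 − 1)/19.45 = 2.721
NF = 10 log₁₀(2.721) = 4.35 dB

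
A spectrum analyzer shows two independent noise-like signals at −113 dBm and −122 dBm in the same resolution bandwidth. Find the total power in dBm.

Convert to linear, add, convert back:
P₁ = 5.01×10⁻¹⁵ W, P₂ = 6.31×10⁻¹⁶ W
P_tot = 5.64×10⁻¹⁵ W → 10 log₁₀(P_tot / 10⁻³) = −112.5 dBm

−112.5 dBm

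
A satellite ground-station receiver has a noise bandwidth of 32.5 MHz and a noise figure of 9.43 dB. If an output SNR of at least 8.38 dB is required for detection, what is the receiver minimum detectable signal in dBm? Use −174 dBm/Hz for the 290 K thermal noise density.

−81.1 dBm

Sensitivity = −174 + 10 log₁₀(B) + NF + SNR_min
= −174 + 75.12 + 9.43 + 8.38
= −81.07 dBm → −81.1 dBm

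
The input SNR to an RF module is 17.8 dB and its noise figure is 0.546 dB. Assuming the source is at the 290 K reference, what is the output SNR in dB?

17.254 dB

By definition F = SNR_in/SNR_out, so in dB: SNR_out = SNR_in − NF
SNR_out = 17.8 − 0.546 = 17.254 dB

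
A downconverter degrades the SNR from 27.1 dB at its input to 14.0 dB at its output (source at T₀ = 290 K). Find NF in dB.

NF (dB) = SNR_in(dB) − SNR_out(dB) when the source is at T₀
NF = 27.1 − 14.0 = 13.1 dB

13.1 dB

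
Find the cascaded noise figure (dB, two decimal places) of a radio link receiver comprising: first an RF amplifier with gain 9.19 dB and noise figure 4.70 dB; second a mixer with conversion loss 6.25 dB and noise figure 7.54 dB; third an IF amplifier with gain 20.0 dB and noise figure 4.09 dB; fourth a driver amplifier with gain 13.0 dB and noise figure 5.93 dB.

Convert to linear (a loss of L dB is a gain of −L dB): F_i = 10^(NF_i/10), G_i = 10^(G_i,dB/10)
  Stage 1: F_1 = 10^(4.70/10) = 2.951, G_1 = 10^(9.19/10) = 8.299
  Stage 2: F_2 = 10^(7.54/10) = 5.675, G_2 = 10^(−6.25/10) = 0.2371
  Stage 3: F_3 = 10^(4.09/10) = 2.564, G_3 = 10^(20.0/10) = 100.0
  Stage 4: F_4 = 10^(5.93/10) = 3.917, G_4 = 10^(13.0/10) = 19.95
Friis cascade:
  F = 2.951 + (5.675 − 1)/8.299 + (2.564 − 1)/1.968 + (3.917 − 1)/196.8 = 4.324
NF = 10 log₁₀(4.324) = 6.36 dB

6.36 dB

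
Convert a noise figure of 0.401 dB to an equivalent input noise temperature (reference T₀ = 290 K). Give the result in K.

28.1 K

F = 10^(0.401/10) = 1.09673
T_e = (F − 1)·T₀ = (1.09673 − 1) × 290 = 28.1 K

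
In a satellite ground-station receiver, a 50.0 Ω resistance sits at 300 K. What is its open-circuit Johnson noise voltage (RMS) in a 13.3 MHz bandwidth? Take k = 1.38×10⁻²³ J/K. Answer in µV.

3.32 µV

V_n = √(4kTRB)
4kTRB = 4 × 1.38×10⁻²³ × 300 × 5.00×10¹ × 1.33×10⁷ = 1.10×10⁻¹¹ V²
V_n = √(1.10×10⁻¹¹) = 3.32×10⁻⁶ V = 3.32 µV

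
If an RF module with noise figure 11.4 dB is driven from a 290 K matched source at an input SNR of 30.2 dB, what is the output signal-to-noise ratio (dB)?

18.8 dB

By definition F = SNR_in/SNR_out, so in dB: SNR_out = SNR_in − NF
SNR_out = 30.2 − 11.4 = 18.8 dB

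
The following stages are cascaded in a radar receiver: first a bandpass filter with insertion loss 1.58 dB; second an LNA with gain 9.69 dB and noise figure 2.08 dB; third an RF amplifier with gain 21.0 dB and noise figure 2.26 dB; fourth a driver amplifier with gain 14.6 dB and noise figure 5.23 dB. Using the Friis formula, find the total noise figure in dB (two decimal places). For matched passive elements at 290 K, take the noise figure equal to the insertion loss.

Convert to linear (a loss of L dB is a gain of −L dB): F_i = 10^(NF_i/10), G_i = 10^(G_i,dB/10)
  Stage 1: F_1 = 10^(1.58/10) = 1.439, G_1 = 10^(−1.58/10) = 0.6950
  Stage 2: F_2 = 10^(2.08/10) = 1.614, G_2 = 10^(9.69/10) = 9.311
  Stage 3: F_3 = 10^(2.26/10) = 1.683, G_3 = 10^(21.0/10) = 125.9
  Stage 4: F_4 = 10^(5.23/10) = 3.334, G_4 = 10^(14.6/10) = 28.84
Friis cascade:
  F = 1.439 + (1.614 − 1)/0.6950 + (1.683 − 1)/6.471 + (3.334 − 1)/814.7 = 2.431
NF = 10 log₁₀(2.431) = 3.86 dB

3.86 dB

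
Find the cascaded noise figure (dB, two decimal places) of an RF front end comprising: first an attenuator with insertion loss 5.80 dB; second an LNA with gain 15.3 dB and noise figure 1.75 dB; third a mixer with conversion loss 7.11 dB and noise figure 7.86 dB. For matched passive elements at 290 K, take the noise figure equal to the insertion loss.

Convert to linear (a loss of L dB is a gain of −L dB): F_i = 10^(NF_i/10), G_i = 10^(G_i,dB/10)
  Stage 1: F_1 = 10^(5.80/10) = 3.802, G_1 = 10^(−5.80/10) = 0.2630
  Stage 2: F_2 = 10^(1.75/10) = 1.496, G_2 = 10^(15.3/10) = 33.88
  Stage 3: F_3 = 10^(7.86/10) = 6.109, G_3 = 10^(−7.11/10) = 0.1945
Friis cascade:
  F = 3.802 + (1.496 − 1)/0.2630 + (6.109 − 1)/8.913 = 6.262
NF = 10 log₁₀(6.262) = 7.97 dB

7.97 dB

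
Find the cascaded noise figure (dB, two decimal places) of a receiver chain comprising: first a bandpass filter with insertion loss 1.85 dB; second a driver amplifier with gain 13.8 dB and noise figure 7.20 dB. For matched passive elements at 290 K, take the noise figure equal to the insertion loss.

9.05 dB

Convert to linear (a loss of L dB is a gain of −L dB): F_i = 10^(NF_i/10), G_i = 10^(G_i,dB/10)
  Stage 1: F_1 = 10^(1.85/10) = 1.531, G_1 = 10^(−1.85/10) = 0.6531
  Stage 2: F_2 = 10^(7.20/10) = 5.248, G_2 = 10^(13.8/10) = 23.99
Friis cascade:
  F = 1.531 + (5.248 − 1)/0.6531 = 8.035
NF = 10 log₁₀(8.035) = 9.05 dB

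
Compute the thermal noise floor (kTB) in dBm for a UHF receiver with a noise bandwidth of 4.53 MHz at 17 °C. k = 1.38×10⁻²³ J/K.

T = 17 °C + 273.15 = 290.15 K
P_n = kTB = 1.38×10⁻²³ × 290.15 × 4.53×10⁶ = 1.81×10⁻¹⁴ W
In dBm: 10 log₁₀(1.81×10⁻¹⁴ / 10⁻³) = −107.4 dBm

−107.4 dBm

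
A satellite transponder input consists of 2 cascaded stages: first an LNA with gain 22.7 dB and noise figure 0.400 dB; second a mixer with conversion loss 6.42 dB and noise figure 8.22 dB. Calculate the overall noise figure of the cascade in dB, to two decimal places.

Convert to linear (a loss of L dB is a gain of −L dB): F_i = 10^(NF_i/10), G_i = 10^(G_i,dB/10)
  Stage 1: F_1 = 10^(0.400/10) = 1.096, G_1 = 10^(22.7/10) = 186.2
  Stage 2: F_2 = 10^(8.22/10) = 6.637, G_2 = 10^(−6.42/10) = 0.2280
Friis cascade:
  F = 1.096 + (6.637 − 1)/186.2 = 1.127
NF = 10 log₁₀(1.127) = 0.52 dB

0.52 dB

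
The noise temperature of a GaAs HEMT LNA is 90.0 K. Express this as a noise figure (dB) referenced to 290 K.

1.17 dB

F = 1 + T_e/T₀ = 1 + 90.0/290 = 1.31034
NF = 10 log₁₀(1.31034) = 1.17 dB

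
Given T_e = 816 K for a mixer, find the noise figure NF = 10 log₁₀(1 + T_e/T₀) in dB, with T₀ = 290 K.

5.81 dB

F = 1 + T_e/T₀ = 1 + 816/290 = 3.81379
NF = 10 log₁₀(3.81379) = 5.81 dB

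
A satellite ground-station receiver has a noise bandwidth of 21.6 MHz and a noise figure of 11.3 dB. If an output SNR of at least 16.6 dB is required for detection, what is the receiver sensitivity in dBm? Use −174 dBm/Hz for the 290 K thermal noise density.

Sensitivity = −174 + 10 log₁₀(B) + NF + SNR_min
= −174 + 73.34 + 11.3 + 16.6
= −72.76 dBm → −72.8 dBm

−72.8 dBm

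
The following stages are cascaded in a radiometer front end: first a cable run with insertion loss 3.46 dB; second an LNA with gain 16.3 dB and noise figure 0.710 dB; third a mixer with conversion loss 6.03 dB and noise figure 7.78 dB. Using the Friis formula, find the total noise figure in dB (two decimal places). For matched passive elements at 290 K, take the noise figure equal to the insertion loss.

4.58 dB

Convert to linear (a loss of L dB is a gain of −L dB): F_i = 10^(NF_i/10), G_i = 10^(G_i,dB/10)
  Stage 1: F_1 = 10^(3.46/10) = 2.218, G_1 = 10^(−3.46/10) = 0.4508
  Stage 2: F_2 = 10^(0.710/10) = 1.178, G_2 = 10^(16.3/10) = 42.66
  Stage 3: F_3 = 10^(7.78/10) = 5.998, G_3 = 10^(−6.03/10) = 0.2495
Friis cascade:
  F = 2.218 + (1.178 − 1)/0.4508 + (5.998 − 1)/19.23 = 2.872
NF = 10 log₁₀(2.872) = 4.58 dB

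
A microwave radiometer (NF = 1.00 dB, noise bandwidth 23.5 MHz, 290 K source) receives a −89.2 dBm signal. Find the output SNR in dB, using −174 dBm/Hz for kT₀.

Noise floor: N = −174 + 10 log₁₀(B) + NF
10 log₁₀(2.35×10⁷) = 73.71 dB
N = −174 + 73.71 + 1.00 = −99.29 dBm
SNR = P_sig − N = −89.2 − (−99.29) = 10.09 dB → 10.1 dB

10.1 dB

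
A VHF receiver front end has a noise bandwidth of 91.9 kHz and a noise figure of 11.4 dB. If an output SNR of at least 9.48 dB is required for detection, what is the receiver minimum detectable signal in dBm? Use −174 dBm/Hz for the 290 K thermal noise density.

−103.5 dBm

Sensitivity = −174 + 10 log₁₀(B) + NF + SNR_min
= −174 + 49.63 + 11.4 + 9.48
= −103.49 dBm → −103.5 dBm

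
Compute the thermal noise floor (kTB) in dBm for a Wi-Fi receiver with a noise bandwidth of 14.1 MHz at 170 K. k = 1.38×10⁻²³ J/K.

P_n = kTB = 1.38×10⁻²³ × 170 × 1.41×10⁷ = 3.31×10⁻¹⁴ W
In dBm: 10 log₁₀(3.31×10⁻¹⁴ / 10⁻³) = −104.8 dBm

−104.8 dBm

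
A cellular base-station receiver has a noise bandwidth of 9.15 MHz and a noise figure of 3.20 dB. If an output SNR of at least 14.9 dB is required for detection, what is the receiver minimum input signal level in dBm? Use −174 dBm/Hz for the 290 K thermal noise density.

−86.3 dBm

Sensitivity = −174 + 10 log₁₀(B) + NF + SNR_min
= −174 + 69.61 + 3.20 + 14.9
= −86.29 dBm → −86.3 dBm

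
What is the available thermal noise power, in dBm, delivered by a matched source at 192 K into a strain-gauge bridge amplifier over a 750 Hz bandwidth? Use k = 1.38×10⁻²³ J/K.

P_n = kTB = 1.38×10⁻²³ × 192 × 7.50×10² = 1.99×10⁻¹⁸ W
In dBm: 10 log₁₀(1.99×10⁻¹⁸ / 10⁻³) = −147.0 dBm

−147.0 dBm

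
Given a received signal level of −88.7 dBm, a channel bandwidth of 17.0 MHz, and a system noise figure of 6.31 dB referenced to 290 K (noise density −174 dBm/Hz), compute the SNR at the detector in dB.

6.7 dB

Noise floor: N = −174 + 10 log₁₀(B) + NF
10 log₁₀(1.70×10⁷) = 72.3 dB
N = −174 + 72.3 + 6.31 = −95.39 dBm
SNR = P_sig − N = −88.7 − (−95.39) = 6.69 dB → 6.7 dB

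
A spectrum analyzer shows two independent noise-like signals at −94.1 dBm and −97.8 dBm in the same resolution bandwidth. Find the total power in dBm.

−92.6 dBm

Convert to linear, add, convert back:
P₁ = 3.89×10⁻¹³ W, P₂ = 1.66×10⁻¹³ W
P_tot = 5.55×10⁻¹³ W → 10 log₁₀(P_tot / 10⁻³) = −92.6 dBm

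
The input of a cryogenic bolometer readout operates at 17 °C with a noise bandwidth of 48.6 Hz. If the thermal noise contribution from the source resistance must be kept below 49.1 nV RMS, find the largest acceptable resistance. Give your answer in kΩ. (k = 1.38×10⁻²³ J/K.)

3.10 kΩ

T = 17 °C + 273.15 = 290.15 K
Johnson–Nyquist: V_n = √(4kTRB) ⇒ R = V_n² / (4kTB)
4kTB = 4 × 1.38×10⁻²³ × 290.15 × 4.86×10¹ = 7.78×10⁻¹⁹
R = (4.91×10⁻⁸)² / 7.78×10⁻¹⁹ = 3.10×10³ Ω = 3.10 kΩ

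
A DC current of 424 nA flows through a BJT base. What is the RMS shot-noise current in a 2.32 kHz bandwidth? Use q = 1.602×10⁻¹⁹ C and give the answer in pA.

17.8 pA

I_n = √(2qI·B)
2qI·B = 2 × 1.602×10⁻¹⁹ × 4.24×10⁻⁷ × 2.32×10³ = 3.15×10⁻²² A²
I_n = √(3.15×10⁻²²) = 1.78×10⁻¹¹ A = 17.8 pA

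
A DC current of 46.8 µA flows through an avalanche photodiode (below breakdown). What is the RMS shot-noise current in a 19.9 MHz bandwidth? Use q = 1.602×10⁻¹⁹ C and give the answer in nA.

17.3 nA

I_n = √(2qI·B)
2qI·B = 2 × 1.602×10⁻¹⁹ × 4.68×10⁻⁵ × 1.99×10⁷ = 2.98×10⁻¹⁶ A²
I_n = √(2.98×10⁻¹⁶) = 1.73×10⁻⁸ A = 17.3 nA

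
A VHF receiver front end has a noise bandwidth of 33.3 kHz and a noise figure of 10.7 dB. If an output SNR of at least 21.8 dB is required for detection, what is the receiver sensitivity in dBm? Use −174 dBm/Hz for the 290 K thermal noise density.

Sensitivity = −174 + 10 log₁₀(B) + NF + SNR_min
= −174 + 45.22 + 10.7 + 21.8
= −96.28 dBm → −96.3 dBm

−96.3 dBm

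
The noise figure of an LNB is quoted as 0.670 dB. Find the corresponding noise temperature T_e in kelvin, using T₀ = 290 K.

48.4 K

F = 10^(0.670/10) = 1.16681
T_e = (F − 1)·T₀ = (1.16681 − 1) × 290 = 48.4 K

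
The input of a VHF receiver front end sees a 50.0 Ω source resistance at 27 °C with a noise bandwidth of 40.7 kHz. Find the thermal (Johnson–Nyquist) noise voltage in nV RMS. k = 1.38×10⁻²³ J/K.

T = 27 °C + 273.15 = 300.15 K
V_n = √(4kTRB)
4kTRB = 4 × 1.38×10⁻²³ × 300.15 × 5.00×10¹ × 4.07×10⁴ = 3.37×10⁻¹⁴ V²
V_n = √(3.37×10⁻¹⁴) = 1.84×10⁻⁷ V = 184 nV

184 nV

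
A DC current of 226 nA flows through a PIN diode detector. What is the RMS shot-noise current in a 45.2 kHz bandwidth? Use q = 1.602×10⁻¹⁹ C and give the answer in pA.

57.2 pA

I_n = √(2qI·B)
2qI·B = 2 × 1.602×10⁻¹⁹ × 2.26×10⁻⁷ × 4.52×10⁴ = 3.27×10⁻²¹ A²
I_n = √(3.27×10⁻²¹) = 5.72×10⁻¹¹ A = 57.2 pA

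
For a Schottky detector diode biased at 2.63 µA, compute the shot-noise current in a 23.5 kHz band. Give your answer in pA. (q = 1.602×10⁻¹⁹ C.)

141 pA

I_n = √(2qI·B)
2qI·B = 2 × 1.602×10⁻¹⁹ × 2.63×10⁻⁶ × 2.35×10⁴ = 1.98×10⁻²⁰ A²
I_n = √(1.98×10⁻²⁰) = 1.41×10⁻¹⁰ A = 141 pA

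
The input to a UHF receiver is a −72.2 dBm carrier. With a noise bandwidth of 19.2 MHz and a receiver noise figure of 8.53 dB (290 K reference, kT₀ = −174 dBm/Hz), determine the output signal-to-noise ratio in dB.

Noise floor: N = −174 + 10 log₁₀(B) + NF
10 log₁₀(1.92×10⁷) = 72.83 dB
N = −174 + 72.83 + 8.53 = −92.64 dBm
SNR = P_sig − N = −72.2 − (−92.64) = 20.44 dB → 20.4 dB

20.4 dB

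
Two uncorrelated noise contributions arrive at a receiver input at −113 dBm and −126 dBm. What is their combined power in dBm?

−112.8 dBm

Convert to linear, add, convert back:
P₁ = 5.01×10⁻¹⁵ W, P₂ = 2.51×10⁻¹⁶ W
P_tot = 5.26×10⁻¹⁵ W → 10 log₁₀(P_tot / 10⁻³) = −112.8 dBm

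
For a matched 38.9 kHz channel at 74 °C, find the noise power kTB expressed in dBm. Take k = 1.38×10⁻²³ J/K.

−127.3 dBm

T = 74 °C + 273.15 = 347.15 K
P_n = kTB = 1.38×10⁻²³ × 347.15 × 3.89×10⁴ = 1.86×10⁻¹⁶ W
In dBm: 10 log₁₀(1.86×10⁻¹⁶ / 10⁻³) = −127.3 dBm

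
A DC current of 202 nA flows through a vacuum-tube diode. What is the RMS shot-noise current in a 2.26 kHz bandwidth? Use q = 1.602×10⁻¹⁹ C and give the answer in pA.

I_n = √(2qI·B)
2qI·B = 2 × 1.602×10⁻¹⁹ × 2.02×10⁻⁷ × 2.26×10³ = 1.46×10⁻²² A²
I_n = √(1.46×10⁻²²) = 1.21×10⁻¹¹ A = 12.1 pA

12.1 pA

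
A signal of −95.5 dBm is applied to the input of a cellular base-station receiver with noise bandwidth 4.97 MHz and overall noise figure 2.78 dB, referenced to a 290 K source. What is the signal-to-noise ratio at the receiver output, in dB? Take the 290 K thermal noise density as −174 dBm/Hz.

8.8 dB

Noise floor: N = −174 + 10 log₁₀(B) + NF
10 log₁₀(4.97×10⁶) = 66.96 dB
N = −174 + 66.96 + 2.78 = −104.26 dBm
SNR = P_sig − N = −95.5 − (−104.26) = 8.76 dB → 8.8 dB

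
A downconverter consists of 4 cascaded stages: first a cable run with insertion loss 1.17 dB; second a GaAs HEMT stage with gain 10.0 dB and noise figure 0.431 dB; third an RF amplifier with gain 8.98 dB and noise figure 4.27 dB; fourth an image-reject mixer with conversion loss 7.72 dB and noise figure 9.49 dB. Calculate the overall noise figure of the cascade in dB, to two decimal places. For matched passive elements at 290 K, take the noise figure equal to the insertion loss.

Convert to linear (a loss of L dB is a gain of −L dB): F_i = 10^(NF_i/10), G_i = 10^(G_i,dB/10)
  Stage 1: F_1 = 10^(1.17/10) = 1.309, G_1 = 10^(−1.17/10) = 0.7638
  Stage 2: F_2 = 10^(0.431/10) = 1.104, G_2 = 10^(10.0/10) = 10.00
  Stage 3: F_3 = 10^(4.27/10) = 2.673, G_3 = 10^(8.98/10) = 7.907
  Stage 4: F_4 = 10^(9.49/10) = 8.892, G_4 = 10^(−7.72/10) = 0.1690
Friis cascade:
  F = 1.309 + (1.104 − 1)/0.7638 + (2.673 − 1)/7.638 + (8.892 − 1)/60.39 = 1.795
NF = 10 log₁₀(1.795) = 2.54 dB

2.54 dB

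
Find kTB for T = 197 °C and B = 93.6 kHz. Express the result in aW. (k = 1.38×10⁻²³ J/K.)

607 aW

T = 197 °C + 273.15 = 470.15 K
P_n = kTB = 1.38×10⁻²³ × 470.15 × 9.36×10⁴ = 6.07×10⁻¹⁶ W = 607 aW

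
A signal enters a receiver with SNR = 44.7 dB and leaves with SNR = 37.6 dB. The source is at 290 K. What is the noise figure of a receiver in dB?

NF (dB) = SNR_in(dB) − SNR_out(dB) when the source is at T₀
NF = 44.7 − 37.6 = 7.1 dB

7.1 dB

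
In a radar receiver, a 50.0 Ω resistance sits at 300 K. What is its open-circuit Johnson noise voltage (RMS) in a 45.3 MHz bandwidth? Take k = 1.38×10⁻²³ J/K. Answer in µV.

6.12 µV

V_n = √(4kTRB)
4kTRB = 4 × 1.38×10⁻²³ × 300 × 5.00×10¹ × 4.53×10⁷ = 3.75×10⁻¹¹ V²
V_n = √(3.75×10⁻¹¹) = 6.12×10⁻⁶ V = 6.12 µV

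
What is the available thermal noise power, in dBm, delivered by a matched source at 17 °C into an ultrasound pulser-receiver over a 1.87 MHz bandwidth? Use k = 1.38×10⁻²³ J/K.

T = 17 °C + 273.15 = 290.15 K
P_n = kTB = 1.38×10⁻²³ × 290.15 × 1.87×10⁶ = 7.49×10⁻¹⁵ W
In dBm: 10 log₁₀(7.49×10⁻¹⁵ / 10⁻³) = −111.3 dBm

−111.3 dBm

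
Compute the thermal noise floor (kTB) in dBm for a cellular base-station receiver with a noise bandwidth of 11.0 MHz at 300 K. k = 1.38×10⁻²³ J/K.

P_n = kTB = 1.38×10⁻²³ × 300 × 1.10×10⁷ = 4.55×10⁻¹⁴ W
In dBm: 10 log₁₀(4.55×10⁻¹⁴ / 10⁻³) = −103.4 dBm

−103.4 dBm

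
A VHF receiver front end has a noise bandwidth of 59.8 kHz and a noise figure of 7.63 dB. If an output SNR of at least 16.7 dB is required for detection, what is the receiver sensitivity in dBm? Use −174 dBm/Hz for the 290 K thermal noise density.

−101.9 dBm

Sensitivity = −174 + 10 log₁₀(B) + NF + SNR_min
= −174 + 47.77 + 7.63 + 16.7
= −101.90 dBm → −101.9 dBm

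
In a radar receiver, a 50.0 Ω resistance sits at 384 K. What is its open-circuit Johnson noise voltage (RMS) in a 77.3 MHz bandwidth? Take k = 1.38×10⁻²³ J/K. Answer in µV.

V_n = √(4kTRB)
4kTRB = 4 × 1.38×10⁻²³ × 384 × 5.00×10¹ × 7.73×10⁷ = 8.19×10⁻¹¹ V²
V_n = √(8.19×10⁻¹¹) = 9.05×10⁻⁶ V = 9.05 µV

9.05 µV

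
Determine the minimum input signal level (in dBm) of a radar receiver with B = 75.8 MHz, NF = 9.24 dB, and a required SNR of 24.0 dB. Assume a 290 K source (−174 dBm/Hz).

Sensitivity = −174 + 10 log₁₀(B) + NF + SNR_min
= −174 + 78.8 + 9.24 + 24.0
= −61.96 dBm → −62.0 dBm

−62.0 dBm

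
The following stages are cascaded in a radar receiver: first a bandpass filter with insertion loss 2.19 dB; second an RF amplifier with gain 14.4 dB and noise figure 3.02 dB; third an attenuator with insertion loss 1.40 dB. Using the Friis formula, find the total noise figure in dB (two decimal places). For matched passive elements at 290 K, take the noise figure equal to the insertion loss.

5.24 dB

Convert to linear (a loss of L dB is a gain of −L dB): F_i = 10^(NF_i/10), G_i = 10^(G_i,dB/10)
  Stage 1: F_1 = 10^(2.19/10) = 1.656, G_1 = 10^(−2.19/10) = 0.6039
  Stage 2: F_2 = 10^(3.02/10) = 2.004, G_2 = 10^(14.4/10) = 27.54
  Stage 3: F_3 = 10^(1.40/10) = 1.380, G_3 = 10^(−1.40/10) = 0.7244
Friis cascade:
  F = 1.656 + (2.004 − 1)/0.6039 + (1.380 − 1)/16.63 = 3.342
NF = 10 log₁₀(3.342) = 5.24 dB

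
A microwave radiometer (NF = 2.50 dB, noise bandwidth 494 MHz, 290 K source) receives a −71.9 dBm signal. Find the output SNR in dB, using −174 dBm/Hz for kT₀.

Noise floor: N = −174 + 10 log₁₀(B) + NF
10 log₁₀(4.94×10⁸) = 86.94 dB
N = −174 + 86.94 + 2.50 = −84.56 dBm
SNR = P_sig − N = −71.9 − (−84.56) = 12.66 dB → 12.7 dB

12.7 dB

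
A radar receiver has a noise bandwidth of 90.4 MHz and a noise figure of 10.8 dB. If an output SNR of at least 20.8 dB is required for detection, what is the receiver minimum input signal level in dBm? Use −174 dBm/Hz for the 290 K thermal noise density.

Sensitivity = −174 + 10 log₁₀(B) + NF + SNR_min
= −174 + 79.56 + 10.8 + 20.8
= −62.84 dBm → −62.8 dBm

−62.8 dBm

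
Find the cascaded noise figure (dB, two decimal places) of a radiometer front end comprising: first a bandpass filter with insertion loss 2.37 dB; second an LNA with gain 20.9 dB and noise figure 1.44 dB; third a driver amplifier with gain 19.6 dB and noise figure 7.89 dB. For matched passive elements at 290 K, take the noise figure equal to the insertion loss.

Convert to linear (a loss of L dB is a gain of −L dB): F_i = 10^(NF_i/10), G_i = 10^(G_i,dB/10)
  Stage 1: F_1 = 10^(2.37/10) = 1.726, G_1 = 10^(−2.37/10) = 0.5794
  Stage 2: F_2 = 10^(1.44/10) = 1.393, G_2 = 10^(20.9/10) = 123.0
  Stage 3: F_3 = 10^(7.89/10) = 6.152, G_3 = 10^(19.6/10) = 91.20
Friis cascade:
  F = 1.726 + (1.393 − 1)/0.5794 + (6.152 − 1)/71.29 = 2.477
NF = 10 log₁₀(2.477) = 3.94 dB

3.94 dB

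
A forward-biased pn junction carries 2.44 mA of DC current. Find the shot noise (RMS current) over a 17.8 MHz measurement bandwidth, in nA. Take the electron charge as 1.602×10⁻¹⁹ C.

I_n = √(2qI·B)
2qI·B = 2 × 1.602×10⁻¹⁹ × 2.44×10⁻³ × 1.78×10⁷ = 1.39×10⁻¹⁴ A²
I_n = √(1.39×10⁻¹⁴) = 1.18×10⁻⁷ A = 118 nA

118 nA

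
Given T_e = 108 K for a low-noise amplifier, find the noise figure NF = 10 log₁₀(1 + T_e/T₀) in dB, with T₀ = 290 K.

F = 1 + T_e/T₀ = 1 + 108/290 = 1.37241
NF = 10 log₁₀(1.37241) = 1.37 dB

1.37 dB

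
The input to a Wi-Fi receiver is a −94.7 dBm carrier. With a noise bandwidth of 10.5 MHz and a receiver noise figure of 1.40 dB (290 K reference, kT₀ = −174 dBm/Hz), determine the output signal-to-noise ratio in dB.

Noise floor: N = −174 + 10 log₁₀(B) + NF
10 log₁₀(1.05×10⁷) = 70.21 dB
N = −174 + 70.21 + 1.40 = −102.39 dBm
SNR = P_sig − N = −94.7 − (−102.39) = 7.69 dB → 7.7 dB

7.7 dB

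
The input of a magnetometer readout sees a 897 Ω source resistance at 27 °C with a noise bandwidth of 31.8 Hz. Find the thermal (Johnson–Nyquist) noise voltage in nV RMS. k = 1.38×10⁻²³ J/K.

T = 27 °C + 273.15 = 300.15 K
V_n = √(4kTRB)
4kTRB = 4 × 1.38×10⁻²³ × 300.15 × 8.97×10² × 3.18×10¹ = 4.73×10⁻¹⁶ V²
V_n = √(4.73×10⁻¹⁶) = 2.17×10⁻⁸ V = 21.7 nV

21.7 nV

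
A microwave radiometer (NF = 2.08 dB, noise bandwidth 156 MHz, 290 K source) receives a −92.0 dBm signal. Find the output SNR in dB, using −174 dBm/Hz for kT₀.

Noise floor: N = −174 + 10 log₁₀(B) + NF
10 log₁₀(1.56×10⁸) = 81.93 dB
N = −174 + 81.93 + 2.08 = −89.99 dBm
SNR = P_sig − N = −92.0 − (−89.99) = −2.01 dB → −2.0 dB

−2.0 dB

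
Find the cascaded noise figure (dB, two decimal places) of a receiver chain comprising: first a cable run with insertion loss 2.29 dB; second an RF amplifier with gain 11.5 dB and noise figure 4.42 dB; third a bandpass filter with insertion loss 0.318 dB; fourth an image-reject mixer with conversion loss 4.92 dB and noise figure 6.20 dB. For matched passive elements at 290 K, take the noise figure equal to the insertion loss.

Convert to linear (a loss of L dB is a gain of −L dB): F_i = 10^(NF_i/10), G_i = 10^(G_i,dB/10)
  Stage 1: F_1 = 10^(2.29/10) = 1.694, G_1 = 10^(−2.29/10) = 0.5902
  Stage 2: F_2 = 10^(4.42/10) = 2.767, G_2 = 10^(11.5/10) = 14.13
  Stage 3: F_3 = 10^(0.318/10) = 1.076, G_3 = 10^(−0.318/10) = 0.9294
  Stage 4: F_4 = 10^(6.20/10) = 4.169, G_4 = 10^(−4.92/10) = 0.3221
Friis cascade:
  F = 1.694 + (2.767 − 1)/0.5902 + (1.076 − 1)/8.337 + (4.169 − 1)/7.748 = 5.106
NF = 10 log₁₀(5.106) = 7.08 dB

7.08 dB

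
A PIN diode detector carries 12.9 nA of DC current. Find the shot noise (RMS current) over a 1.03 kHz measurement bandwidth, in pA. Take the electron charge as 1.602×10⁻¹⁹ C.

I_n = √(2qI·B)
2qI·B = 2 × 1.602×10⁻¹⁹ × 1.29×10⁻⁸ × 1.03×10³ = 4.26×10⁻²⁴ A²
I_n = √(4.26×10⁻²⁴) = 2.06×10⁻¹² A = 2.06 pA

2.06 pA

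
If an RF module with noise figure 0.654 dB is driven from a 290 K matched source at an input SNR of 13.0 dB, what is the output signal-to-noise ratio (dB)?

By definition F = SNR_in/SNR_out, so in dB: SNR_out = SNR_in − NF
SNR_out = 13.0 − 0.654 = 12.346 dB

12.346 dB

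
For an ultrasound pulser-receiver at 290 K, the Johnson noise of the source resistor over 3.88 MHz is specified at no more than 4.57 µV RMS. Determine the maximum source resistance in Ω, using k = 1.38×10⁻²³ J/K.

Johnson–Nyquist: V_n = √(4kTRB) ⇒ R = V_n² / (4kTB)
4kTB = 4 × 1.38×10⁻²³ × 290 × 3.88×10⁶ = 6.21×10⁻¹⁴
R = (4.57×10⁻⁶)² / 6.21×10⁻¹⁴ = 3.36×10² Ω = 336 Ω

336 Ω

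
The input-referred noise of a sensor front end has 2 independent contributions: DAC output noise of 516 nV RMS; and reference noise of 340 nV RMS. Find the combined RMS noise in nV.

Uncorrelated sources add in power (mean-square): V_tot = √(ΣV_i²)
V_tot = √[(5.16×10⁻⁷)² + (3.40×10⁻⁷)²] = 6.18×10⁻⁷ V = 618 nV

618 nV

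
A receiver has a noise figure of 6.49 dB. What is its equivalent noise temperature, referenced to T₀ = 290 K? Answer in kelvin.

F = 10^(6.49/10) = 4.45656
T_e = (F − 1)·T₀ = (4.45656 − 1) × 290 = 1002 K

1002 K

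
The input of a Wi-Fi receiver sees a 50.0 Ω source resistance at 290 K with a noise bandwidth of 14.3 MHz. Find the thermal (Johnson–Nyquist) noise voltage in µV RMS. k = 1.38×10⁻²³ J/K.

3.38 µV

V_n = √(4kTRB)
4kTRB = 4 × 1.38×10⁻²³ × 290 × 5.00×10¹ × 1.43×10⁷ = 1.14×10⁻¹¹ V²
V_n = √(1.14×10⁻¹¹) = 3.38×10⁻⁶ V = 3.38 µV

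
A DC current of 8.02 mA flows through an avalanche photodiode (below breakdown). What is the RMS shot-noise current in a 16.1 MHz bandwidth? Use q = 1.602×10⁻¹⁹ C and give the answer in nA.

203 nA

I_n = √(2qI·B)
2qI·B = 2 × 1.602×10⁻¹⁹ × 8.02×10⁻³ × 1.61×10⁷ = 4.14×10⁻¹⁴ A²
I_n = √(4.14×10⁻¹⁴) = 2.03×10⁻⁷ A = 203 nA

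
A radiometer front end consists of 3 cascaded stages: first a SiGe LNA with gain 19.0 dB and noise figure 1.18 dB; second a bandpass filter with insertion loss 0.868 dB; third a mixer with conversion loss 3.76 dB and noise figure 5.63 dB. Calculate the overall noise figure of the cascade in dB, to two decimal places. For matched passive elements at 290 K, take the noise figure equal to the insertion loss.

Convert to linear (a loss of L dB is a gain of −L dB): F_i = 10^(NF_i/10), G_i = 10^(G_i,dB/10)
  Stage 1: F_1 = 10^(1.18/10) = 1.312, G_1 = 10^(19.0/10) = 79.43
  Stage 2: F_2 = 10^(0.868/10) = 1.221, G_2 = 10^(−0.868/10) = 0.8188
  Stage 3: F_3 = 10^(5.63/10) = 3.656, G_3 = 10^(−3.76/10) = 0.4207
Friis cascade:
  F = 1.312 + (1.221 − 1)/79.43 + (3.656 − 1)/65.04 = 1.356
NF = 10 log₁₀(1.356) = 1.32 dB

1.32 dB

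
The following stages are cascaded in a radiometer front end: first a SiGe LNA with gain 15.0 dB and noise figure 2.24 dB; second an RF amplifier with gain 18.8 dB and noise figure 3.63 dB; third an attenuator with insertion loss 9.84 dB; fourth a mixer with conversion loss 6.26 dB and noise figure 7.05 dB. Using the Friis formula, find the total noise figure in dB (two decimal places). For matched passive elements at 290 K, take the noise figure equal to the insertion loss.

2.40 dB

Convert to linear (a loss of L dB is a gain of −L dB): F_i = 10^(NF_i/10), G_i = 10^(G_i,dB/10)
  Stage 1: F_1 = 10^(2.24/10) = 1.675, G_1 = 10^(15.0/10) = 31.62
  Stage 2: F_2 = 10^(3.63/10) = 2.307, G_2 = 10^(18.8/10) = 75.86
  Stage 3: F_3 = 10^(9.84/10) = 9.638, G_3 = 10^(−9.84/10) = 0.1038
  Stage 4: F_4 = 10^(7.05/10) = 5.070, G_4 = 10^(−6.26/10) = 0.2366
Friis cascade:
  F = 1.675 + (2.307 − 1)/31.62 + (9.638 − 1)/2399 + (5.070 − 1)/248.9 = 1.736
NF = 10 log₁₀(1.736) = 2.40 dB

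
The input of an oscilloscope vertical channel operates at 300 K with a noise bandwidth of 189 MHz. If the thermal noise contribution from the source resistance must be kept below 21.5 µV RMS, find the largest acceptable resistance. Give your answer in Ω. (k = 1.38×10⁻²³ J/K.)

148 Ω

Johnson–Nyquist: V_n = √(4kTRB) ⇒ R = V_n² / (4kTB)
4kTB = 4 × 1.38×10⁻²³ × 300 × 1.89×10⁸ = 3.13×10⁻¹²
R = (2.15×10⁻⁵)² / 3.13×10⁻¹² = 1.48×10² Ω = 148 Ω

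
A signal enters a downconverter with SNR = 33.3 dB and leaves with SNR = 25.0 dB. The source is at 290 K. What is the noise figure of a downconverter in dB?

NF (dB) = SNR_in(dB) − SNR_out(dB) when the source is at T₀
NF = 33.3 − 25.0 = 8.3 dB

8.3 dB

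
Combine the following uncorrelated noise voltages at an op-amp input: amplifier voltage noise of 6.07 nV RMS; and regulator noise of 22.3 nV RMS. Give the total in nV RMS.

23.1 nV

Uncorrelated sources add in power (mean-square): V_tot = √(ΣV_i²)
V_tot = √[(6.07×10⁻⁹)² + (2.23×10⁻⁸)²] = 2.31×10⁻⁸ V = 23.1 nV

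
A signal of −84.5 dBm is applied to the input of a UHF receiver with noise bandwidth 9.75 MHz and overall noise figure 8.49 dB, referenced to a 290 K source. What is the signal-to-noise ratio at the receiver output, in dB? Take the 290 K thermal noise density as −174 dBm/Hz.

11.1 dB

Noise floor: N = −174 + 10 log₁₀(B) + NF
10 log₁₀(9.75×10⁶) = 69.89 dB
N = −174 + 69.89 + 8.49 = −95.62 dBm
SNR = P_sig − N = −84.5 − (−95.62) = 11.12 dB → 11.1 dB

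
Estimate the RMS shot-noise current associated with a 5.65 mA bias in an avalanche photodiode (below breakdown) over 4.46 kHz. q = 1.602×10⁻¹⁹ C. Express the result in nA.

I_n = √(2qI·B)
2qI·B = 2 × 1.602×10⁻¹⁹ × 5.65×10⁻³ × 4.46×10³ = 8.07×10⁻¹⁸ A²
I_n = √(8.07×10⁻¹⁸) = 2.84×10⁻⁹ A = 2.84 nA

2.84 nA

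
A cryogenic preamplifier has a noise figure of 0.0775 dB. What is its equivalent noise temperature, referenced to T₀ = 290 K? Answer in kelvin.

F = 10^(0.0775/10) = 1.01801
T_e = (F − 1)·T₀ = (1.01801 − 1) × 290 = 5.22 K

5.22 K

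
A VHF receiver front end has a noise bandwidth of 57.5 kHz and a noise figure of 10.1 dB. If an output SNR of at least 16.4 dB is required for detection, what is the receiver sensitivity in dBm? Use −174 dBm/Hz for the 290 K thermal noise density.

Sensitivity = −174 + 10 log₁₀(B) + NF + SNR_min
= −174 + 47.6 + 10.1 + 16.4
= −99.9 dBm → −99.9 dBm

−99.9 dBm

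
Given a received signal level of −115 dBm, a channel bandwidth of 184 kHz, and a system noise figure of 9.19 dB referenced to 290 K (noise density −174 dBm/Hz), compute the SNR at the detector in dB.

−2.8 dB

Noise floor: N = −174 + 10 log₁₀(B) + NF
10 log₁₀(1.84×10⁵) = 52.65 dB
N = −174 + 52.65 + 9.19 = −112.16 dBm
SNR = P_sig − N = −115 − (−112.16) = −2.84 dB → −2.8 dB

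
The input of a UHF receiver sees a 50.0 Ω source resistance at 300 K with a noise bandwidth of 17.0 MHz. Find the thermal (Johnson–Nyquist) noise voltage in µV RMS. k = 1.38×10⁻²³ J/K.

3.75 µV

V_n = √(4kTRB)
4kTRB = 4 × 1.38×10⁻²³ × 300 × 5.00×10¹ × 1.70×10⁷ = 1.41×10⁻¹¹ V²
V_n = √(1.41×10⁻¹¹) = 3.75×10⁻⁶ V = 3.75 µV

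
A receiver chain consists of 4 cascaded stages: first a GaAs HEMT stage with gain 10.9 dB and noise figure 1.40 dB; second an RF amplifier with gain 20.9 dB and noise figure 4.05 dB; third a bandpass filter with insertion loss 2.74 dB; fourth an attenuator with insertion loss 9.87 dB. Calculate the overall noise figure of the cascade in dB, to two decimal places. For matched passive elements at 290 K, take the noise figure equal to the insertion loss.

Convert to linear (a loss of L dB is a gain of −L dB): F_i = 10^(NF_i/10), G_i = 10^(G_i,dB/10)
  Stage 1: F_1 = 10^(1.40/10) = 1.380, G_1 = 10^(10.9/10) = 12.30
  Stage 2: F_2 = 10^(4.05/10) = 2.541, G_2 = 10^(20.9/10) = 123.0
  Stage 3: F_3 = 10^(2.74/10) = 1.879, G_3 = 10^(−2.74/10) = 0.5321
  Stage 4: F_4 = 10^(9.87/10) = 9.705, G_4 = 10^(−9.87/10) = 0.1030
Friis cascade:
  F = 1.380 + (2.541 − 1)/12.30 + (1.879 − 1)/1514 + (9.705 − 1)/805.4 = 1.517
NF = 10 log₁₀(1.517) = 1.81 dB

1.81 dB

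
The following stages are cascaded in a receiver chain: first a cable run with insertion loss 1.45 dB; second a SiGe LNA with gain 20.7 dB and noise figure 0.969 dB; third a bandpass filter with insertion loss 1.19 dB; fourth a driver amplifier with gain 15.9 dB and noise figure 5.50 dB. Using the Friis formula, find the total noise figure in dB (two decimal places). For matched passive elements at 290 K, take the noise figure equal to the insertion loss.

Convert to linear (a loss of L dB is a gain of −L dB): F_i = 10^(NF_i/10), G_i = 10^(G_i,dB/10)
  Stage 1: F_1 = 10^(1.45/10) = 1.396, G_1 = 10^(−1.45/10) = 0.7161
  Stage 2: F_2 = 10^(0.969/10) = 1.250, G_2 = 10^(20.7/10) = 117.5
  Stage 3: F_3 = 10^(1.19/10) = 1.315, G_3 = 10^(−1.19/10) = 0.7603
  Stage 4: F_4 = 10^(5.50/10) = 3.548, G_4 = 10^(15.9/10) = 38.90
Friis cascade:
  F = 1.396 + (1.250 − 1)/0.7161 + (1.315 − 1)/84.14 + (3.548 − 1)/63.97 = 1.789
NF = 10 log₁₀(1.789) = 2.53 dB

2.53 dB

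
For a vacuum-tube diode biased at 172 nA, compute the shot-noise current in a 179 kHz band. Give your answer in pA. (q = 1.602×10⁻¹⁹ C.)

99.3 pA

I_n = √(2qI·B)
2qI·B = 2 × 1.602×10⁻¹⁹ × 1.72×10⁻⁷ × 1.79×10⁵ = 9.86×10⁻²¹ A²
I_n = √(9.86×10⁻²¹) = 9.93×10⁻¹¹ A = 99.3 pA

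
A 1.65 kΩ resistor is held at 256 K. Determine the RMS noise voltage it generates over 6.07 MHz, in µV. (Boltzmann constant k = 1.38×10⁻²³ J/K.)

11.9 µV

V_n = √(4kTRB)
4kTRB = 4 × 1.38×10⁻²³ × 256 × 1.65×10³ × 6.07×10⁶ = 1.42×10⁻¹⁰ V²
V_n = √(1.42×10⁻¹⁰) = 1.19×10⁻⁵ V = 11.9 µV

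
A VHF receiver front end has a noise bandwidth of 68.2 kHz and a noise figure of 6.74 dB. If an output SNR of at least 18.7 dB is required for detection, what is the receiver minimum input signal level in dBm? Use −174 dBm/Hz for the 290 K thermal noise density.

Sensitivity = −174 + 10 log₁₀(B) + NF + SNR_min
= −174 + 48.34 + 6.74 + 18.7
= −100.22 dBm → −100.2 dBm

−100.2 dBm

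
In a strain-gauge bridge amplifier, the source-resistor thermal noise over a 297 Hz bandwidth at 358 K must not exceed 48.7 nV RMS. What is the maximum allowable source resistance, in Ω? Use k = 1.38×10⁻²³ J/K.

404 Ω

Johnson–Nyquist: V_n = √(4kTRB) ⇒ R = V_n² / (4kTB)
4kTB = 4 × 1.38×10⁻²³ × 358 × 2.97×10² = 5.87×10⁻¹⁸
R = (4.87×10⁻⁸)² / 5.87×10⁻¹⁸ = 4.04×10² Ω = 404 Ω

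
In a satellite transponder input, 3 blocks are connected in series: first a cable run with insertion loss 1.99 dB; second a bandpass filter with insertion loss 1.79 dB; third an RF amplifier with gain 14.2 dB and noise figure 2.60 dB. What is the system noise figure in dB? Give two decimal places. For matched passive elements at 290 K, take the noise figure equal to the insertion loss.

6.38 dB

Convert to linear (a loss of L dB is a gain of −L dB): F_i = 10^(NF_i/10), G_i = 10^(G_i,dB/10)
  Stage 1: F_1 = 10^(1.99/10) = 1.581, G_1 = 10^(−1.99/10) = 0.6324
  Stage 2: F_2 = 10^(1.79/10) = 1.510, G_2 = 10^(−1.79/10) = 0.6622
  Stage 3: F_3 = 10^(2.60/10) = 1.820, G_3 = 10^(14.2/10) = 26.30
Friis cascade:
  F = 1.581 + (1.510 − 1)/0.6324 + (1.820 − 1)/0.4188 = 4.345
NF = 10 log₁₀(4.345) = 6.38 dB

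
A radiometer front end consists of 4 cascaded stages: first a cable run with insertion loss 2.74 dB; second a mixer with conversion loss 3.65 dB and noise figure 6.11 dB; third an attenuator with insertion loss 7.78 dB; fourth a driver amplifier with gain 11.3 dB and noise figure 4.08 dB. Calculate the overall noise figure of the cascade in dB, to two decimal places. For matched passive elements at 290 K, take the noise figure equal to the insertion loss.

Convert to linear (a loss of L dB is a gain of −L dB): F_i = 10^(NF_i/10), G_i = 10^(G_i,dB/10)
  Stage 1: F_1 = 10^(2.74/10) = 1.879, G_1 = 10^(−2.74/10) = 0.5321
  Stage 2: F_2 = 10^(6.11/10) = 4.083, G_2 = 10^(−3.65/10) = 0.4315
  Stage 3: F_3 = 10^(7.78/10) = 5.998, G_3 = 10^(−7.78/10) = 0.1667
  Stage 4: F_4 = 10^(4.08/10) = 2.559, G_4 = 10^(11.3/10) = 13.49
Friis cascade:
  F = 1.879 + (4.083 − 1)/0.5321 + (5.998 − 1)/0.2296 + (2.559 − 1)/0.03828 = 70.15
NF = 10 log₁₀(70.15) = 18.46 dB

18.46 dB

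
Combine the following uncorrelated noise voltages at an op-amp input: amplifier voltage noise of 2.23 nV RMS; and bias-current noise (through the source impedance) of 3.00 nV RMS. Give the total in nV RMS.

3.74 nV

Uncorrelated sources add in power (mean-square): V_tot = √(ΣV_i²)
V_tot = √[(2.23×10⁻⁹)² + (3.00×10⁻⁹)²] = 3.74×10⁻⁹ V = 3.74 nV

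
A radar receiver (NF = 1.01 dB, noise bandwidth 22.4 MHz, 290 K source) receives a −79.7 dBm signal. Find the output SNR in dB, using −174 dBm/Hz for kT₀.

Noise floor: N = −174 + 10 log₁₀(B) + NF
10 log₁₀(2.24×10⁷) = 73.5 dB
N = −174 + 73.5 + 1.01 = −99.49 dBm
SNR = P_sig − N = −79.7 − (−99.49) = 19.79 dB → 19.8 dB

19.8 dB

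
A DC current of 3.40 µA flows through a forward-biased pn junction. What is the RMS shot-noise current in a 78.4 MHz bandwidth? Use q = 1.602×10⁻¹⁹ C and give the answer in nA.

9.24 nA

I_n = √(2qI·B)
2qI·B = 2 × 1.602×10⁻¹⁹ × 3.40×10⁻⁶ × 7.84×10⁷ = 8.54×10⁻¹⁷ A²
I_n = √(8.54×10⁻¹⁷) = 9.24×10⁻⁹ A = 9.24 nA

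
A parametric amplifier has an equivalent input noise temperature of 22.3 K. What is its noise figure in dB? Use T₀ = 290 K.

0.322 dB

F = 1 + T_e/T₀ = 1 + 22.3/290 = 1.0769
NF = 10 log₁₀(1.0769) = 0.322 dB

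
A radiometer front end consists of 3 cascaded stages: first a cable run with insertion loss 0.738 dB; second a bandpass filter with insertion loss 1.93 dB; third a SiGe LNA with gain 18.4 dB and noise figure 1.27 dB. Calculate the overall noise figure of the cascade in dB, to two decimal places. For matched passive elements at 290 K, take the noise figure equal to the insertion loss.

Convert to linear (a loss of L dB is a gain of −L dB): F_i = 10^(NF_i/10), G_i = 10^(G_i,dB/10)
  Stage 1: F_1 = 10^(0.738/10) = 1.185, G_1 = 10^(−0.738/10) = 0.8437
  Stage 2: F_2 = 10^(1.93/10) = 1.560, G_2 = 10^(−1.93/10) = 0.6412
  Stage 3: F_3 = 10^(1.27/10) = 1.340, G_3 = 10^(18.4/10) = 69.18
Friis cascade:
  F = 1.185 + (1.560 − 1)/0.8437 + (1.340 − 1)/0.5410 = 2.476
NF = 10 log₁₀(2.476) = 3.94 dB

3.94 dB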